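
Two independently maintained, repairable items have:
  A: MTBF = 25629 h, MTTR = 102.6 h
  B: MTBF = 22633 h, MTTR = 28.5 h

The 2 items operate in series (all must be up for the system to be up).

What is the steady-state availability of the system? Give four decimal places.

0.9948

A(A) = MTBF/(MTBF+MTTR) = 25629/(25629+102.6) = 0.996013
A(B) = MTBF/(MTBF+MTTR) = 22633/(22633+28.5) = 0.998742
Series availability: 0.996013 × 0.998742 = 0.9948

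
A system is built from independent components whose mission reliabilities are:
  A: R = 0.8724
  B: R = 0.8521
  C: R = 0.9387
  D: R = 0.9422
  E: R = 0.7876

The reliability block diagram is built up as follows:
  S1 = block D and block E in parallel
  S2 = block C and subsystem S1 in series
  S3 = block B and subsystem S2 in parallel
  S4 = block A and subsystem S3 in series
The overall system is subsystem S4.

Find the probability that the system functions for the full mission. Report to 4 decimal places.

Parallel (D and E): 1 − (1 − 0.942200)(1 − 0.787600) = 0.987723
Series (C and [0.987723]): 0.938700 × 0.987723 = 0.927176
Parallel (B and [0.927176]): 1 − (1 − 0.852100)(1 − 0.927176) = 0.989229
Series (A and [0.989229]): 0.872400 × 0.989229 = 0.8630

0.8630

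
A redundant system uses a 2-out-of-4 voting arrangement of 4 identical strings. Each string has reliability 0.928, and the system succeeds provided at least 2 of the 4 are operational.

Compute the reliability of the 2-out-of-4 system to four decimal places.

R = Σ_{i=2}^{4} C(4,i) p^i (1−p)^{4−i} with p = 0.928
C(4,2)·0.928^2·0.072^2 = 0.026786
C(4,3)·0.928^3·0.072^1 = 0.230163
C(4,4)·0.928^4·0.072^0 = 0.741638
Sum = 0.9986

0.9986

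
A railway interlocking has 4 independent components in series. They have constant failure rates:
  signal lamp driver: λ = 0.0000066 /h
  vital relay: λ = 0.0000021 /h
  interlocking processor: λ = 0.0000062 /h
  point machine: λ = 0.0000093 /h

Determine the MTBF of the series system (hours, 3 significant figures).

Series of exponential components: λ_sys = Σ λ_i
λ_sys = 0.0000066 + 0.0000021 + 0.0000062 + 0.0000093 = 2.4200e-05 /h
MTBF = 1 / λ_sys = 41300 h

41300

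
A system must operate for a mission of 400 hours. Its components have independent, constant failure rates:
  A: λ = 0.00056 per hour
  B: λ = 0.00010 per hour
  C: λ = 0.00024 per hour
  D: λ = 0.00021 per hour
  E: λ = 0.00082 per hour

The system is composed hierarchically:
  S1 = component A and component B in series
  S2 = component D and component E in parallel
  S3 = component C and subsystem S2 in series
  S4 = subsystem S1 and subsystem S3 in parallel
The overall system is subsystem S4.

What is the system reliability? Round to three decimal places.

R(A) = exp(−0.00056 × 400) = 0.79932
R(B) = exp(−0.00010 × 400) = 0.96079
R(C) = exp(−0.00024 × 400) = 0.90846
R(D) = exp(−0.00021 × 400) = 0.91943
R(E) = exp(−0.00082 × 400) = 0.72036
Series (A and B): 0.79932 × 0.96079 = 0.76798
Parallel (D and E): 1 − (1 − 0.91943)(1 − 0.72036) = 0.97747
Series (C and [0.97747]): 0.90846 × 0.97747 = 0.88799
Parallel ([0.76798] and [0.88799]): 1 − (1 − 0.76798)(1 − 0.88799) = 0.974

0.974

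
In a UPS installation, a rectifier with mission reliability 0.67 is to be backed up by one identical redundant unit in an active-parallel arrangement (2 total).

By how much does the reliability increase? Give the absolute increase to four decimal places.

0.2211

R_before = 0.67
R_after = 1 − (1 − 0.67)^2 = 0.8911
ΔR = 0.8911 − 0.67 = 0.2211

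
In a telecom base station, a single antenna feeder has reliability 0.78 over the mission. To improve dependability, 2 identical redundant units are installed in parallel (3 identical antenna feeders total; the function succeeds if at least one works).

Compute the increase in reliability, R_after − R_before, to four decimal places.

0.2094

R_before = 0.78
R_after = 1 − (1 − 0.78)^3 = 0.9894
ΔR = 0.9894 − 0.78 = 0.2094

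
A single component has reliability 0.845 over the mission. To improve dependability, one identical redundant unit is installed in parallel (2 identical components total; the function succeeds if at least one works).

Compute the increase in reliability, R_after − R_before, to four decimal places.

0.1310

R_before = 0.845
R_after = 1 − (1 − 0.845)^2 = 0.9760
ΔR = 0.9760 − 0.845 = 0.1310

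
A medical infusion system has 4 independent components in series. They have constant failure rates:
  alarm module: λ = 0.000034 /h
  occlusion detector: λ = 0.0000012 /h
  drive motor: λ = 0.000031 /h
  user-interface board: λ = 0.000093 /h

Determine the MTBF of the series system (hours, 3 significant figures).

6280

Series of exponential components: λ_sys = Σ λ_i
λ_sys = 0.000034 + 0.0000012 + 0.000031 + 0.000093 = 1.5920e-04 /h
MTBF = 1 / λ_sys = 6280 h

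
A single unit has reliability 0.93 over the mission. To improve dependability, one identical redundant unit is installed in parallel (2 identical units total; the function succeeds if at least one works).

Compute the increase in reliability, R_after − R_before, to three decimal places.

0.065

R_before = 0.93
R_after = 1 − (1 − 0.93)^2 = 0.995
ΔR = 0.995 − 0.93 = 0.065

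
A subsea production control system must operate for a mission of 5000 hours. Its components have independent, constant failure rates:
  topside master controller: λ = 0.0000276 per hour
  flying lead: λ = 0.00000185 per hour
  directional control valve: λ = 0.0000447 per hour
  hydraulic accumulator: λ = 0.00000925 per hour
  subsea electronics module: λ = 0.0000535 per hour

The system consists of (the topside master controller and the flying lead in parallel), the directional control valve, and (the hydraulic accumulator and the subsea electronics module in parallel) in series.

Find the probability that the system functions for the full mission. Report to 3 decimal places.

R(topside master controller) = exp(−0.0000276 × 5000) = 0.87110
R(flying lead) = exp(−0.00000185 × 5000) = 0.99079
R(directional control valve) = exp(−0.0000447 × 5000) = 0.79971
R(hydraulic accumulator) = exp(−0.00000925 × 5000) = 0.95480
R(subsea electronics module) = exp(−0.0000535 × 5000) = 0.76529
Parallel (topside master controller and flying lead): 1 − (1 − 0.87110)(1 − 0.99079) = 0.99881
Parallel (hydraulic accumulator and subsea electronics module): 1 − (1 − 0.95480)(1 − 0.76529) = 0.98939
Series ([0.99881], directional control valve, and [0.98939]): 0.99881 × 0.79971 × 0.98939 = 0.790

0.790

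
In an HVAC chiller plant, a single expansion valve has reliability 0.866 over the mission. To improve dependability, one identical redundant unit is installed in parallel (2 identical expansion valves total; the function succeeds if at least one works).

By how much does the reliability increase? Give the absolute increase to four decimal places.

0.1160

R_before = 0.866
R_after = 1 − (1 − 0.866)^2 = 0.9820
ΔR = 0.9820 − 0.866 = 0.1160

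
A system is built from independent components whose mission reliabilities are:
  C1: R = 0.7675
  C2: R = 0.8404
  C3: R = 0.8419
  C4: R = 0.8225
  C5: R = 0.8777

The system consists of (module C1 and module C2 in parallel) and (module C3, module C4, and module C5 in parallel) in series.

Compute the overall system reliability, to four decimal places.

Parallel (C1 and C2): 1 − (1 − 0.767500)(1 − 0.840400) = 0.962893
Parallel (C3, C4, and C5): 1 − (1 − 0.841900)(1 − 0.822500)(1 − 0.877700) = 0.996568
Series ([0.962893] and [0.996568]): 0.962893 × 0.996568 = 0.9596

0.9596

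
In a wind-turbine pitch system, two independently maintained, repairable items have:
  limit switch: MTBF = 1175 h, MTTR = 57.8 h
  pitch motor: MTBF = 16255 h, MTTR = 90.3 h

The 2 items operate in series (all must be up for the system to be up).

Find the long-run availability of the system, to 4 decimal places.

0.9478

A(limit switch) = MTBF/(MTBF+MTTR) = 1175/(1175+57.8) = 0.953115
A(pitch motor) = MTBF/(MTBF+MTTR) = 16255/(16255+90.3) = 0.994475
Series availability: 0.953115 × 0.994475 = 0.9478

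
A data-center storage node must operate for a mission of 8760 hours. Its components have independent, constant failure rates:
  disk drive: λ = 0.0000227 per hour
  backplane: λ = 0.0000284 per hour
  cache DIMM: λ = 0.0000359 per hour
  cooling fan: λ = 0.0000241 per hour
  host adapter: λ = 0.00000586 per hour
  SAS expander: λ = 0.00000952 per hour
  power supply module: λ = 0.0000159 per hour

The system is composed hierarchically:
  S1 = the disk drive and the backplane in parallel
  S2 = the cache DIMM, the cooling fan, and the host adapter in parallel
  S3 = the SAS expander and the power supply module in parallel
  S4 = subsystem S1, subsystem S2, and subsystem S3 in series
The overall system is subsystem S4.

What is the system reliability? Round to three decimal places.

0.948

R(disk drive) = exp(−0.0000227 × 8760) = 0.81967
R(backplane) = exp(−0.0000284 × 8760) = 0.77975
R(cache DIMM) = exp(−0.0000359 × 8760) = 0.73017
R(cooling fan) = exp(−0.0000241 × 8760) = 0.80968
R(host adapter) = exp(−0.00000586 × 8760) = 0.94996
R(SAS expander) = exp(−0.00000952 × 8760) = 0.91999
R(power supply module) = exp(−0.0000159 × 8760) = 0.86998
Parallel (disk drive and backplane): 1 − (1 − 0.81967)(1 − 0.77975) = 0.96028
Parallel (cache DIMM, cooling fan, and host adapter): 1 − (1 − 0.73017)(1 − 0.80968)(1 − 0.94996) = 0.99743
Parallel (SAS expander and power supply module): 1 − (1 − 0.91999)(1 − 0.86998) = 0.98960
Series ([0.96028], [0.99743], and [0.98960]): 0.96028 × 0.99743 × 0.98960 = 0.948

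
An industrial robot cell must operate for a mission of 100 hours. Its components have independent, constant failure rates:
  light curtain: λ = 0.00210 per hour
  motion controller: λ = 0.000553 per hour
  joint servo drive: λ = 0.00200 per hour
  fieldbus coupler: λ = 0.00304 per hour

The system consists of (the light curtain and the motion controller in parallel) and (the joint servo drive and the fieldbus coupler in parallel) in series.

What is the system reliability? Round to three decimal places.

0.943

R(light curtain) = exp(−0.00210 × 100) = 0.81058
R(motion controller) = exp(−0.000553 × 100) = 0.94620
R(joint servo drive) = exp(−0.00200 × 100) = 0.81873
R(fieldbus coupler) = exp(−0.00304 × 100) = 0.73786
Parallel (light curtain and motion controller): 1 − (1 − 0.81058)(1 − 0.94620) = 0.98981
Parallel (joint servo drive and fieldbus coupler): 1 − (1 − 0.81873)(1 − 0.73786) = 0.95248
Series ([0.98981] and [0.95248]): 0.98981 × 0.95248 = 0.943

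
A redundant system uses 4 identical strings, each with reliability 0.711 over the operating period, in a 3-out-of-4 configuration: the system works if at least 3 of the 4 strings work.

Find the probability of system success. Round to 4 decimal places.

0.6710

R = Σ_{i=3}^{4} C(4,i) p^i (1−p)^{4−i} with p = 0.711
C(4,3)·0.711^3·0.289^1 = 0.415496
C(4,4)·0.711^4·0.289^0 = 0.255551
Sum = 0.6710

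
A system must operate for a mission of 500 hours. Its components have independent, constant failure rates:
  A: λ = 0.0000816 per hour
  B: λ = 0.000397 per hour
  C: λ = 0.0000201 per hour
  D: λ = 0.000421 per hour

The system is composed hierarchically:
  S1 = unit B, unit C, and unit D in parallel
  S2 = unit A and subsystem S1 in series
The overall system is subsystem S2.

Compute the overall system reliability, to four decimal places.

0.9597

R(A) = exp(−0.0000816 × 500) = 0.960021
R(B) = exp(−0.000397 × 500) = 0.819960
R(C) = exp(−0.0000201 × 500) = 0.990000
R(D) = exp(−0.000421 × 500) = 0.810179
Parallel (B, C, and D): 1 − (1 − 0.819960)(1 − 0.990000)(1 − 0.810179) = 0.999658
Series (A and [0.999658]): 0.960021 × 0.999658 = 0.9597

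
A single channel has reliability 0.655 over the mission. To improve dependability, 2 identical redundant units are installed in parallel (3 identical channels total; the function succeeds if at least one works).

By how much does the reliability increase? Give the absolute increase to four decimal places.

R_before = 0.655
R_after = 1 − (1 − 0.655)^3 = 0.9589
ΔR = 0.9589 − 0.655 = 0.3039

0.3039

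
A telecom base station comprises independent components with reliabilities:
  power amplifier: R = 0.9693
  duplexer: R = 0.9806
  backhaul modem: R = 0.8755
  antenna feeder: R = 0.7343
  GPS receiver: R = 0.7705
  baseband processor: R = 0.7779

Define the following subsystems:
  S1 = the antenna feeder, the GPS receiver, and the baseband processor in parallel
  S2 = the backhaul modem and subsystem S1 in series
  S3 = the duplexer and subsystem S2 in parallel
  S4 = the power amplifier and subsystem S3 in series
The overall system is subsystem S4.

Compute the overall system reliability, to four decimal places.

0.9667

Parallel (antenna feeder, GPS receiver, and baseband processor): 1 − (1 − 0.734300)(1 − 0.770500)(1 − 0.777900) = 0.986457
Series (backhaul modem and [0.986457]): 0.875500 × 0.986457 = 0.863643
Parallel (duplexer and [0.863643]): 1 − (1 − 0.980600)(1 − 0.863643) = 0.997355
Series (power amplifier and [0.997355]): 0.969300 × 0.997355 = 0.9667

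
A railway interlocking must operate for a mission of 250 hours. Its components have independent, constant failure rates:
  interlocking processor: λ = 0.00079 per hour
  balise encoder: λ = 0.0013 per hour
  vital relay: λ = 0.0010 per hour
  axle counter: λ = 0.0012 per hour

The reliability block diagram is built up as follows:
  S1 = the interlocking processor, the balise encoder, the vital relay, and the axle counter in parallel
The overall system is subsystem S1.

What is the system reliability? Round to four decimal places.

R(interlocking processor) = exp(−0.00079 × 250) = 0.820780
R(balise encoder) = exp(−0.0013 × 250) = 0.722527
R(vital relay) = exp(−0.0010 × 250) = 0.778801
R(axle counter) = exp(−0.0012 × 250) = 0.740818
Parallel (interlocking processor, balise encoder, vital relay, and axle counter): 1 − (1 − 0.820780)(1 − 0.722527)(1 − 0.778801)(1 − 0.740818) = 0.9971

0.9971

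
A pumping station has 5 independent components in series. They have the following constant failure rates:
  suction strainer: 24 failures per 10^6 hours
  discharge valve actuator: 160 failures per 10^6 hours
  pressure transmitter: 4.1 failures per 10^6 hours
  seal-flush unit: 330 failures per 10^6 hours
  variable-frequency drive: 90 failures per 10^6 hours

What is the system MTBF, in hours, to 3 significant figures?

Series of exponential components: λ_sys = Σ λ_i
λ_sys = 0.000024 + 0.00016 + 0.0000041 + 0.00033 + 0.000090 = 6.0810e-04 /h
MTBF = 1 / λ_sys = 1640 h

1640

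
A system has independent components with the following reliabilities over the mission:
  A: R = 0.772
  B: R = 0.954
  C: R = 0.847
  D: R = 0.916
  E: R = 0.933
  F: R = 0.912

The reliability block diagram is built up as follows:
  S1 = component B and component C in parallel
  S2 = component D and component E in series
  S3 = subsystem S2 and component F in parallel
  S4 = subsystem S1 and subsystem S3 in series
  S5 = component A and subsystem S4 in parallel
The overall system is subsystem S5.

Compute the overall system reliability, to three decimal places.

0.995

Parallel (B and C): 1 − (1 − 0.95400)(1 − 0.84700) = 0.99296
Series (D and E): 0.91600 × 0.93300 = 0.85463
Parallel ([0.85463] and F): 1 − (1 − 0.85463)(1 − 0.91200) = 0.98721
Series ([0.99296] and [0.98721]): 0.99296 × 0.98721 = 0.98026
Parallel (A and [0.98026]): 1 − (1 − 0.77200)(1 − 0.98026) = 0.995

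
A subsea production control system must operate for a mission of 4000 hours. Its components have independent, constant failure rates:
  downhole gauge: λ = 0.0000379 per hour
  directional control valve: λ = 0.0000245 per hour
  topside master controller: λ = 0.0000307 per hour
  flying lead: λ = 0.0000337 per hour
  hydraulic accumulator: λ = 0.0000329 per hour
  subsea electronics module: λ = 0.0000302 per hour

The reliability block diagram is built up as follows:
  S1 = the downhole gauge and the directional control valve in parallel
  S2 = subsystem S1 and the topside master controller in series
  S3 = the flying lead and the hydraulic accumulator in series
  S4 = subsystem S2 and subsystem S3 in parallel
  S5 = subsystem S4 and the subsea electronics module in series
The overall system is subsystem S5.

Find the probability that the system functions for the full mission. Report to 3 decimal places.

0.860

R(downhole gauge) = exp(−0.0000379 × 4000) = 0.85933
R(directional control valve) = exp(−0.0000245 × 4000) = 0.90665
R(topside master controller) = exp(−0.0000307 × 4000) = 0.88444
R(flying lead) = exp(−0.0000337 × 4000) = 0.87389
R(hydraulic accumulator) = exp(−0.0000329 × 4000) = 0.87669
R(subsea electronics module) = exp(−0.0000302 × 4000) = 0.88621
Parallel (downhole gauge and directional control valve): 1 − (1 − 0.85933)(1 − 0.90665) = 0.98687
Series ([0.98687] and topside master controller): 0.98687 × 0.88444 = 0.87283
Series (flying lead and hydraulic accumulator): 0.87389 × 0.87669 = 0.76613
Parallel ([0.87283] and [0.76613]): 1 − (1 − 0.87283)(1 − 0.76613) = 0.97026
Series ([0.97026] and subsea electronics module): 0.97026 × 0.88621 = 0.860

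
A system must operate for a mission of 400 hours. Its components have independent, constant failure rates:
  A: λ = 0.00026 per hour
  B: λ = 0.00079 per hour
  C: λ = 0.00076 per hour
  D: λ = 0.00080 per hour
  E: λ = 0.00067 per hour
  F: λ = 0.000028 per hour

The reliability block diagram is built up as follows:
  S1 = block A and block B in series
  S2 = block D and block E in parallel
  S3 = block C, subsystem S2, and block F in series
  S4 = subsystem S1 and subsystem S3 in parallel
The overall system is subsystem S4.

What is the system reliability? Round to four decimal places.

0.8912

R(A) = exp(−0.00026 × 400) = 0.901225
R(B) = exp(−0.00079 × 400) = 0.729059
R(C) = exp(−0.00076 × 400) = 0.737861
R(D) = exp(−0.00080 × 400) = 0.726149
R(E) = exp(−0.00067 × 400) = 0.764908
R(F) = exp(−0.000028 × 400) = 0.988862
Series (A and B): 0.901225 × 0.729059 = 0.657046
Parallel (D and E): 1 − (1 − 0.726149)(1 − 0.764908) = 0.935620
Series (C, [0.935620], and F): 0.737861 × 0.935620 × 0.988862 = 0.682668
Parallel ([0.657046] and [0.682668]): 1 − (1 − 0.657046)(1 − 0.682668) = 0.8912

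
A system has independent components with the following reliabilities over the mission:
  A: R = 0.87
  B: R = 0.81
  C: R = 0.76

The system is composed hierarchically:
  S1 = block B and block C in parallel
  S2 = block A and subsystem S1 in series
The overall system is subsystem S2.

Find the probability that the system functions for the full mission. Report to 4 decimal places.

Parallel (B and C): 1 − (1 − 0.810000)(1 − 0.760000) = 0.954400
Series (A and [0.954400]): 0.870000 × 0.954400 = 0.8303

0.8303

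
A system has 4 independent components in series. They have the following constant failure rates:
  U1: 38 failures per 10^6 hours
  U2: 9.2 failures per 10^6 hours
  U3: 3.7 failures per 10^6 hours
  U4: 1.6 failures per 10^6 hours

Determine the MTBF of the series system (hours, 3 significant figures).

19000

Series of exponential components: λ_sys = Σ λ_i
λ_sys = 0.000038 + 0.0000092 + 0.0000037 + 0.0000016 = 5.2500e-05 /h
MTBF = 1 / λ_sys = 19000 h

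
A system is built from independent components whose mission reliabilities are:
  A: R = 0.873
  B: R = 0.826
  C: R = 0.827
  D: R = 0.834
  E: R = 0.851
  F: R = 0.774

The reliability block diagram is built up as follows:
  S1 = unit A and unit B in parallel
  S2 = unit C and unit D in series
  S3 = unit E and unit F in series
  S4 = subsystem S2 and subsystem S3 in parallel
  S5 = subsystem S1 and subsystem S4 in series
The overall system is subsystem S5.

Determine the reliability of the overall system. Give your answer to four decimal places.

0.8743

Parallel (A and B): 1 − (1 − 0.873000)(1 − 0.826000) = 0.977902
Series (C and D): 0.827000 × 0.834000 = 0.689718
Series (E and F): 0.851000 × 0.774000 = 0.658674
Parallel ([0.689718] and [0.658674]): 1 − (1 − 0.689718)(1 − 0.658674) = 0.894093
Series ([0.977902] and [0.894093]): 0.977902 × 0.894093 = 0.8743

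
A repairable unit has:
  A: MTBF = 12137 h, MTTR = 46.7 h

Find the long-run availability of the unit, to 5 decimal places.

A(A) = MTBF/(MTBF+MTTR) = 12137/(12137+46.7) = 0.99617

0.99617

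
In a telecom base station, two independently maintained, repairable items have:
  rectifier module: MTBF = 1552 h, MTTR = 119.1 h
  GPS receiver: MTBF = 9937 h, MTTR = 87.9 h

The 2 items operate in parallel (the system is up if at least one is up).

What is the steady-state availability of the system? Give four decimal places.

0.9994

A(rectifier module) = MTBF/(MTBF+MTTR) = 1552/(1552+119.1) = 0.928730
A(GPS receiver) = MTBF/(MTBF+MTTR) = 9937/(9937+87.9) = 0.991232
Parallel availability: 1 − (1 − 0.928730)(1 − 0.991232) = 0.9994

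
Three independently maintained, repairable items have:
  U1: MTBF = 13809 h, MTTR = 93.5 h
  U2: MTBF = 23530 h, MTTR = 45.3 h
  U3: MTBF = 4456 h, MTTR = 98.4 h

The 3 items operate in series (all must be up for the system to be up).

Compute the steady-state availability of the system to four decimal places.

A(U1) = MTBF/(MTBF+MTTR) = 13809/(13809+93.5) = 0.993275
A(U2) = MTBF/(MTBF+MTTR) = 23530/(23530+45.3) = 0.998078
A(U3) = MTBF/(MTBF+MTTR) = 4456/(4456+98.4) = 0.978395
Series availability: 0.993275 × 0.998078 × 0.978395 = 0.9699

0.9699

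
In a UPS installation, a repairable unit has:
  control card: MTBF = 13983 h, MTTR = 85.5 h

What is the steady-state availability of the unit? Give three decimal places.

0.994

A(control card) = MTBF/(MTBF+MTTR) = 13983/(13983+85.5) = 0.994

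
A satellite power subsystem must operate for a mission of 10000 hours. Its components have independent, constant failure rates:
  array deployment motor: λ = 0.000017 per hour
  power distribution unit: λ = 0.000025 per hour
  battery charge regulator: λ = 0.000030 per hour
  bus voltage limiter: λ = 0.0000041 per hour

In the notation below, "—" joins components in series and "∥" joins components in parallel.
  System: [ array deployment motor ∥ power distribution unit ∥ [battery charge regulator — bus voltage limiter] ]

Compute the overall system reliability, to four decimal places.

0.9900

R(array deployment motor) = exp(−0.000017 × 10000) = 0.843665
R(power distribution unit) = exp(−0.000025 × 10000) = 0.778801
R(battery charge regulator) = exp(−0.000030 × 10000) = 0.740818
R(bus voltage limiter) = exp(−0.0000041 × 10000) = 0.959829
Series (battery charge regulator and bus voltage limiter): 0.740818 × 0.959829 = 0.711059
Parallel (array deployment motor, power distribution unit, and [0.711059]): 1 − (1 − 0.843665)(1 − 0.778801)(1 − 0.711059) = 0.9900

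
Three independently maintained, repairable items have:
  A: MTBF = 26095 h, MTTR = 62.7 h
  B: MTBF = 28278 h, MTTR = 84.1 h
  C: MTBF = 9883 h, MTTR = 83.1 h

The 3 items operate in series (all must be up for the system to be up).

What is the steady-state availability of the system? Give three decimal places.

A(A) = MTBF/(MTBF+MTTR) = 26095/(26095+62.7) = 0.997603
A(B) = MTBF/(MTBF+MTTR) = 28278/(28278+84.1) = 0.997035
A(C) = MTBF/(MTBF+MTTR) = 9883/(9883+83.1) = 0.991662
Series availability: 0.997603 × 0.997035 × 0.991662 = 0.986

0.986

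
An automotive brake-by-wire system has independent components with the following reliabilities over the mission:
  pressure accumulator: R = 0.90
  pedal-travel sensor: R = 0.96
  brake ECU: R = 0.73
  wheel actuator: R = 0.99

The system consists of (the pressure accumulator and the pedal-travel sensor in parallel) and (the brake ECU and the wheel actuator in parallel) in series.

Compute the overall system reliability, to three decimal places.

0.993

Parallel (pressure accumulator and pedal-travel sensor): 1 − (1 − 0.90000)(1 − 0.96000) = 0.99600
Parallel (brake ECU and wheel actuator): 1 − (1 − 0.73000)(1 − 0.99000) = 0.99730
Series ([0.99600] and [0.99730]): 0.99600 × 0.99730 = 0.993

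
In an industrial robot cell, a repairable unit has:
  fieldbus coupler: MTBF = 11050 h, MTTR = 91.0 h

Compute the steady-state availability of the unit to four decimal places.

A(fieldbus coupler) = MTBF/(MTBF+MTTR) = 11050/(11050+91.0) = 0.9918

0.9918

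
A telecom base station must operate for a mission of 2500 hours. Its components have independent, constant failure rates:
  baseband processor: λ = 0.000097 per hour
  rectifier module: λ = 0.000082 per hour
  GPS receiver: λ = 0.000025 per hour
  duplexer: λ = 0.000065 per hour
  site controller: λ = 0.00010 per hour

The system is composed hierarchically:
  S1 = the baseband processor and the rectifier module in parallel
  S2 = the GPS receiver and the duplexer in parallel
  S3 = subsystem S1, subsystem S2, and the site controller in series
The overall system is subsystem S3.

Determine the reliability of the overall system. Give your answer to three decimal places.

0.741

R(baseband processor) = exp(−0.000097 × 2500) = 0.78466
R(rectifier module) = exp(−0.000082 × 2500) = 0.81465
R(GPS receiver) = exp(−0.000025 × 2500) = 0.93941
R(duplexer) = exp(−0.000065 × 2500) = 0.85002
R(site controller) = exp(−0.00010 × 2500) = 0.77880
Parallel (baseband processor and rectifier module): 1 − (1 − 0.78466)(1 − 0.81465) = 0.96009
Parallel (GPS receiver and duplexer): 1 − (1 − 0.93941)(1 − 0.85002) = 0.99091
Series ([0.96009], [0.99091], and site controller): 0.96009 × 0.99091 × 0.77880 = 0.741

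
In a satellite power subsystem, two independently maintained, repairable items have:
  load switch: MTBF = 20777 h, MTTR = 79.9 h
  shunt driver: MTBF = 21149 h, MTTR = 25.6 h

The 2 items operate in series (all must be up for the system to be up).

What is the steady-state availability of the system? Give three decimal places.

A(load switch) = MTBF/(MTBF+MTTR) = 20777/(20777+79.9) = 0.996169
A(shunt driver) = MTBF/(MTBF+MTTR) = 21149/(21149+25.6) = 0.998791
Series availability: 0.996169 × 0.998791 = 0.995

0.995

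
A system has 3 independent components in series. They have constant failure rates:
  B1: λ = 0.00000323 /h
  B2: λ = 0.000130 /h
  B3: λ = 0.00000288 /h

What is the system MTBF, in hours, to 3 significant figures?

Series of exponential components: λ_sys = Σ λ_i
λ_sys = 0.00000323 + 0.000130 + 0.00000288 = 1.3611e-04 /h
MTBF = 1 / λ_sys = 7350 h

7350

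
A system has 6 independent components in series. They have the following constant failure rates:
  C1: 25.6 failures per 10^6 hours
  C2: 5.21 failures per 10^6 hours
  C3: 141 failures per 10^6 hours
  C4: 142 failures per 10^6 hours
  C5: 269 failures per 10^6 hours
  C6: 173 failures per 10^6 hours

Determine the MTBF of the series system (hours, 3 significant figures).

Series of exponential components: λ_sys = Σ λ_i
λ_sys = 0.0000256 + 0.00000521 + 0.000141 + 0.000142 + 0.000269 + 0.000173 = 7.5581e-04 /h
MTBF = 1 / λ_sys = 1320 h

1320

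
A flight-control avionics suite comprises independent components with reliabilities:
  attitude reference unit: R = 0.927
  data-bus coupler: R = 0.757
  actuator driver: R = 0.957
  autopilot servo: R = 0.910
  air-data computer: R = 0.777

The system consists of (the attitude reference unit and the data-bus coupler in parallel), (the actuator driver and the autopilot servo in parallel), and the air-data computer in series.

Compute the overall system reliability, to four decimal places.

Parallel (attitude reference unit and data-bus coupler): 1 − (1 − 0.927000)(1 − 0.757000) = 0.982261
Parallel (actuator driver and autopilot servo): 1 − (1 − 0.957000)(1 − 0.910000) = 0.996130
Series ([0.982261], [0.996130], and air-data computer): 0.982261 × 0.996130 × 0.777000 = 0.7603

0.7603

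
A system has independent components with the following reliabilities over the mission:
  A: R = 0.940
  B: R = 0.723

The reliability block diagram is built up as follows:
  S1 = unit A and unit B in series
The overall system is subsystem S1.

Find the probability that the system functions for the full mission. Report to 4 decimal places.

0.6796

Series (A and B): 0.940000 × 0.723000 = 0.6796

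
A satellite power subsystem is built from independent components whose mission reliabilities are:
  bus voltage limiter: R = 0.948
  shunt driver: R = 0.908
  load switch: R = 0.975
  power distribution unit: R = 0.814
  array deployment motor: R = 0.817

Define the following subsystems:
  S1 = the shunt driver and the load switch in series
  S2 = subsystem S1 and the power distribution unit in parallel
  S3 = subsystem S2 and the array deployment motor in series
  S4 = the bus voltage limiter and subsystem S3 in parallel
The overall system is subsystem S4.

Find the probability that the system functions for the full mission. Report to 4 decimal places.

0.9896

Series (shunt driver and load switch): 0.908000 × 0.975000 = 0.885300
Parallel ([0.885300] and power distribution unit): 1 − (1 − 0.885300)(1 − 0.814000) = 0.978666
Series ([0.978666] and array deployment motor): 0.978666 × 0.817000 = 0.799570
Parallel (bus voltage limiter and [0.799570]): 1 − (1 − 0.948000)(1 − 0.799570) = 0.9896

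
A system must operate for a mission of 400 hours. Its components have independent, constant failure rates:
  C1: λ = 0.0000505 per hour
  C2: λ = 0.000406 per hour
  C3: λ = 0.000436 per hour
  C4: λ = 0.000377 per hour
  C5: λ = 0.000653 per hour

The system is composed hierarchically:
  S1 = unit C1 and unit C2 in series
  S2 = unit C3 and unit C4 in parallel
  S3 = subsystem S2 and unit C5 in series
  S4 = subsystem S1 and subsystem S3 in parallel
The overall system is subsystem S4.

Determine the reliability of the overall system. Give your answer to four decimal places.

0.9588

R(C1) = exp(−0.0000505 × 400) = 0.980003
R(C2) = exp(−0.000406 × 400) = 0.850101
R(C3) = exp(−0.000436 × 400) = 0.839961
R(C4) = exp(−0.000377 × 400) = 0.860020
R(C5) = exp(−0.000653 × 400) = 0.770127
Series (C1 and C2): 0.980003 × 0.850101 = 0.833102
Parallel (C3 and C4): 1 − (1 − 0.839961)(1 − 0.860020) = 0.977598
Series ([0.977598] and C5): 0.977598 × 0.770127 = 0.752875
Parallel ([0.833102] and [0.752875]): 1 − (1 − 0.833102)(1 − 0.752875) = 0.9588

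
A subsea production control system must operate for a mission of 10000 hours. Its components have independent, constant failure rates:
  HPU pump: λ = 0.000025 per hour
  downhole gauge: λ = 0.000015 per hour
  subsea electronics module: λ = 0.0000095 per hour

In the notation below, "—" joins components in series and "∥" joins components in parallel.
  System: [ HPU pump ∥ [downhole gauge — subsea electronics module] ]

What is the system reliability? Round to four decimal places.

R(HPU pump) = exp(−0.000025 × 10000) = 0.778801
R(downhole gauge) = exp(−0.000015 × 10000) = 0.860708
R(subsea electronics module) = exp(−0.0000095 × 10000) = 0.909373
Series (downhole gauge and subsea electronics module): 0.860708 × 0.909373 = 0.782705
Parallel (HPU pump and [0.782705]): 1 − (1 − 0.778801)(1 − 0.782705) = 0.9519

0.9519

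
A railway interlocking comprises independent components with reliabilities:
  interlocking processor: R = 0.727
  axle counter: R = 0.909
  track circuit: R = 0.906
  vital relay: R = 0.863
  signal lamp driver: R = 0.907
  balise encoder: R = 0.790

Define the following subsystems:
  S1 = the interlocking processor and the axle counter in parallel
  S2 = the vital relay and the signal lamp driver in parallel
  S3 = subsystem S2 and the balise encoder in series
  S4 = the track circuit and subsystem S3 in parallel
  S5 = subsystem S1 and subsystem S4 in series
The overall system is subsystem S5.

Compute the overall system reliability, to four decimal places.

0.9550

Parallel (interlocking processor and axle counter): 1 − (1 − 0.727000)(1 − 0.909000) = 0.975157
Parallel (vital relay and signal lamp driver): 1 − (1 − 0.863000)(1 − 0.907000) = 0.987259
Series ([0.987259] and balise encoder): 0.987259 × 0.790000 = 0.779935
Parallel (track circuit and [0.779935]): 1 − (1 − 0.906000)(1 − 0.779935) = 0.979314
Series ([0.975157] and [0.979314]): 0.975157 × 0.979314 = 0.9550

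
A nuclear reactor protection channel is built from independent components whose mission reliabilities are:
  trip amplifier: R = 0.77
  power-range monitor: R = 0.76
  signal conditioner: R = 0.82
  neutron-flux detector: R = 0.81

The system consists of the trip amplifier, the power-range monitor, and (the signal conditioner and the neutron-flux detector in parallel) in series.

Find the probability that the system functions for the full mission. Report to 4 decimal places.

Parallel (signal conditioner and neutron-flux detector): 1 − (1 − 0.820000)(1 − 0.810000) = 0.965800
Series (trip amplifier, power-range monitor, and [0.965800]): 0.770000 × 0.760000 × 0.965800 = 0.5652

0.5652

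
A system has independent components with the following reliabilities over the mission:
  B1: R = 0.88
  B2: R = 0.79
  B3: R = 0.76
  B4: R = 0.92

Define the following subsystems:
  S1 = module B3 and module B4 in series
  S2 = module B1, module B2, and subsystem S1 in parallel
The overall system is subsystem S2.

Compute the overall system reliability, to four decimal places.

0.9924

Series (B3 and B4): 0.760000 × 0.920000 = 0.699200
Parallel (B1, B2, and [0.699200]): 1 − (1 − 0.880000)(1 − 0.790000)(1 − 0.699200) = 0.9924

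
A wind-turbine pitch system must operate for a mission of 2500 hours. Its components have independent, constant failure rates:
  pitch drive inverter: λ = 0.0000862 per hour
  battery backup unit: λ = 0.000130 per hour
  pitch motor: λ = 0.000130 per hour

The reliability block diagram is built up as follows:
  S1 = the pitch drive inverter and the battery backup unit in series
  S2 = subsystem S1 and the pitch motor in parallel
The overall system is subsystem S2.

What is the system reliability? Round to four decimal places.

0.8841

R(pitch drive inverter) = exp(−0.0000862 × 2500) = 0.806138
R(battery backup unit) = exp(−0.000130 × 2500) = 0.722527
R(pitch motor) = exp(−0.000130 × 2500) = 0.722527
Series (pitch drive inverter and battery backup unit): 0.806138 × 0.722527 = 0.582456
Parallel ([0.582456] and pitch motor): 1 − (1 − 0.582456)(1 − 0.722527) = 0.8841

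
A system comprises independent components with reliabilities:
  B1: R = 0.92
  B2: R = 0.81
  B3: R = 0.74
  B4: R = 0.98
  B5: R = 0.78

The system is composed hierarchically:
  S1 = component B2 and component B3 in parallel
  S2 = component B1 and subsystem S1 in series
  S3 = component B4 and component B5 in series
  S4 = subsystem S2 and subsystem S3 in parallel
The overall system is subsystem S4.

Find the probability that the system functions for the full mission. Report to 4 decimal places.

0.9704

Parallel (B2 and B3): 1 − (1 − 0.810000)(1 − 0.740000) = 0.950600
Series (B1 and [0.950600]): 0.920000 × 0.950600 = 0.874552
Series (B4 and B5): 0.980000 × 0.780000 = 0.764400
Parallel ([0.874552] and [0.764400]): 1 − (1 − 0.874552)(1 − 0.764400) = 0.9704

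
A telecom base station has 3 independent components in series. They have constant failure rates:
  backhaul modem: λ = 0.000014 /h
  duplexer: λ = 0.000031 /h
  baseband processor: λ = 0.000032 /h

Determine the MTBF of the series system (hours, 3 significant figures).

13000

Series of exponential components: λ_sys = Σ λ_i
λ_sys = 0.000014 + 0.000031 + 0.000032 = 7.7000e-05 /h
MTBF = 1 / λ_sys = 13000 h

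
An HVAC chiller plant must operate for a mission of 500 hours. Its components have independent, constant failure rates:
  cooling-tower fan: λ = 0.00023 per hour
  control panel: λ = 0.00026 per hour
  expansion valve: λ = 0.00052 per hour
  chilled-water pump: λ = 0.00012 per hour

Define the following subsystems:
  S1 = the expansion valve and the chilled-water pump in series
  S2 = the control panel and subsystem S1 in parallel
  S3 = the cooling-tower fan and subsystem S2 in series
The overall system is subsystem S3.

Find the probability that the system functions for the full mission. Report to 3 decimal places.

0.862

R(cooling-tower fan) = exp(−0.00023 × 500) = 0.89137
R(control panel) = exp(−0.00026 × 500) = 0.87810
R(expansion valve) = exp(−0.00052 × 500) = 0.77105
R(chilled-water pump) = exp(−0.00012 × 500) = 0.94176
Series (expansion valve and chilled-water pump): 0.77105 × 0.94176 = 0.72614
Parallel (control panel and [0.72614]): 1 − (1 − 0.87810)(1 − 0.72614) = 0.96662
Series (cooling-tower fan and [0.96662]): 0.89137 × 0.96662 = 0.862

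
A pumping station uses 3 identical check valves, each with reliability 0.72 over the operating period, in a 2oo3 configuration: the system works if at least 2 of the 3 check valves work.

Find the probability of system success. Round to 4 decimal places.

0.8087

R = Σ_{i=2}^{3} C(3,i) p^i (1−p)^{3−i} with p = 0.72
C(3,2)·0.72^2·0.28^1 = 0.435456
C(3,3)·0.72^3·0.28^0 = 0.373248
Sum = 0.8087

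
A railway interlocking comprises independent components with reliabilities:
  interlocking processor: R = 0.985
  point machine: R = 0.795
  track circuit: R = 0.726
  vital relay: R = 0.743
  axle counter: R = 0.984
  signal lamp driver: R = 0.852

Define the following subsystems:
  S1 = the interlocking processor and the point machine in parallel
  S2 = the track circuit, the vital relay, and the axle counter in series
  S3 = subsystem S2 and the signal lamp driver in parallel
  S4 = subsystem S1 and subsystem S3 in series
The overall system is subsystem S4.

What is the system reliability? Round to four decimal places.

0.9277

Parallel (interlocking processor and point machine): 1 − (1 − 0.985000)(1 − 0.795000) = 0.996925
Series (track circuit, vital relay, and axle counter): 0.726000 × 0.743000 × 0.984000 = 0.530787
Parallel ([0.530787] and signal lamp driver): 1 − (1 − 0.530787)(1 − 0.852000) = 0.930556
Series ([0.996925] and [0.930556]): 0.996925 × 0.930556 = 0.9277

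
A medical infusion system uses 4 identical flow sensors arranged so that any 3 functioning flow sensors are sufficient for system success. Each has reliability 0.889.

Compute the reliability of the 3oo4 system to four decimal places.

0.9366

R = Σ_{i=3}^{4} C(4,i) p^i (1−p)^{4−i} with p = 0.889
C(4,3)·0.889^3·0.111^1 = 0.311952
C(4,4)·0.889^4·0.111^0 = 0.624607
Sum = 0.9366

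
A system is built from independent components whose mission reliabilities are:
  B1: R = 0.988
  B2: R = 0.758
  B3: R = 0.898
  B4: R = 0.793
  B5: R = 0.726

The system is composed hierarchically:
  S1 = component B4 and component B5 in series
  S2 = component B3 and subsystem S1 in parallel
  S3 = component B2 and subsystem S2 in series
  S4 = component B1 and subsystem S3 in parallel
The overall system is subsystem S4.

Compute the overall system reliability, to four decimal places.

0.9967

Series (B4 and B5): 0.793000 × 0.726000 = 0.575718
Parallel (B3 and [0.575718]): 1 − (1 − 0.898000)(1 − 0.575718) = 0.956723
Series (B2 and [0.956723]): 0.758000 × 0.956723 = 0.725196
Parallel (B1 and [0.725196]): 1 − (1 − 0.988000)(1 − 0.725196) = 0.9967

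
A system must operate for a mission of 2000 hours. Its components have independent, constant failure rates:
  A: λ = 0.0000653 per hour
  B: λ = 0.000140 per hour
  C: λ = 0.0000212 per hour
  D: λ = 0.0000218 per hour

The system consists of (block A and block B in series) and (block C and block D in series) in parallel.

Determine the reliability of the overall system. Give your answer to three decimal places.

R(A) = exp(−0.0000653 × 2000) = 0.87757
R(B) = exp(−0.000140 × 2000) = 0.75578
R(C) = exp(−0.0000212 × 2000) = 0.95849
R(D) = exp(−0.0000218 × 2000) = 0.95734
Series (A and B): 0.87757 × 0.75578 = 0.66325
Series (C and D): 0.95849 × 0.95734 = 0.91760
Parallel ([0.66325] and [0.91760]): 1 − (1 − 0.66325)(1 − 0.91760) = 0.972

0.972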